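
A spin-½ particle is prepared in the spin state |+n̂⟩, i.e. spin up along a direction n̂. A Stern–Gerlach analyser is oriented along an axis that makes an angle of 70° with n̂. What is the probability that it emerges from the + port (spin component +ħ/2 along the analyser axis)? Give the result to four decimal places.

For spin-½, the probability of finding spin-up along an axis at angle θ to the initial spin direction is cos²(θ/2); spin-down is sin²(θ/2).
θ = 70°, so P = cos²(35°) ≈ 0.6710.

0.6710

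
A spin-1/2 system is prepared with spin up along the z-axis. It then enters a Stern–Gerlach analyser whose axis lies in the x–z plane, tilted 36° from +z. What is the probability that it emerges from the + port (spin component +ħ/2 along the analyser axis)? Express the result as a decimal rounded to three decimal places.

For spin-½, the probability of finding spin-up along an axis at angle θ to the initial spin direction is cos²(θ/2); spin-down is sin²(θ/2).
θ = 36°, so P = cos²(18°) ≈ 0.905.

0.905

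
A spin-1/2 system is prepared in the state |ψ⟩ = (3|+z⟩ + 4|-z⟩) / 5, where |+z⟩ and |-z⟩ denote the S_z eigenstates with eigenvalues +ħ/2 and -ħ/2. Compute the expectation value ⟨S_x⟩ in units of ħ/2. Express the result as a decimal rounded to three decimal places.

0.960

⟨σ_x⟩ = 2 Re(a* b)/(|a|²+|b|²) with a = 3, b = 4.
a* b = 12, so ⟨σ_x⟩ = 24/25.
⟨S_x⟩ = (ħ/2)·⟨σ_x⟩.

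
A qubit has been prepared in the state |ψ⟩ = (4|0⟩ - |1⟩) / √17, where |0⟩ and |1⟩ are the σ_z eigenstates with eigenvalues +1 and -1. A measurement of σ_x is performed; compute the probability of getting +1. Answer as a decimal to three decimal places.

0.265

|+x⟩ = (|0⟩ + |1⟩)/√2, so ⟨+x|ψ⟩ = (3) / (√2·√17).
P = |3|² / 34 = 9/34.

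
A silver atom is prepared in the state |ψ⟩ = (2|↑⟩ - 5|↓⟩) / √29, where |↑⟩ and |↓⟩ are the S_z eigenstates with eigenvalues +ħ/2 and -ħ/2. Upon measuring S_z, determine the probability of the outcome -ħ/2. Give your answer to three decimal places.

The -ħ/2 outcome corresponds to |↓⟩. Its amplitude in |ψ⟩ is -5/√29.
P = |-5|² / 29 = 25/29.

0.862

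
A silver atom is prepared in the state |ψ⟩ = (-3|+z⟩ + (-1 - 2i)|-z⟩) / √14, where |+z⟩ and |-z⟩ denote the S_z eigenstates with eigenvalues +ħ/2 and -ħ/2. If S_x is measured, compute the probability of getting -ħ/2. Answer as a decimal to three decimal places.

|-x⟩ = (|+z⟩ - |-z⟩)/√2, so ⟨-x|ψ⟩ = (-2 + 2i) / (√2·√14).
P = |-2 + 2i|² / 28 = 8/28.

0.286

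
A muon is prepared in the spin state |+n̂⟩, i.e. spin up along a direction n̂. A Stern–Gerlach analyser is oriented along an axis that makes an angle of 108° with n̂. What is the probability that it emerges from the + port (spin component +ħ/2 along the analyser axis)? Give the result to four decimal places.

0.3455

For spin-½, the probability of finding spin-up along an axis at angle θ to the initial spin direction is cos²(θ/2); spin-down is sin²(θ/2).
θ = 108°, so P = cos²(54°) ≈ 0.3455.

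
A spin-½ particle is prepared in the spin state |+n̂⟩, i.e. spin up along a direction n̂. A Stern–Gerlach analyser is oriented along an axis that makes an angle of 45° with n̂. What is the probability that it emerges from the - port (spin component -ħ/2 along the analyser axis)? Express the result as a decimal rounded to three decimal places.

For spin-½, the probability of finding spin-up along an axis at angle θ to the initial spin direction is cos²(θ/2); spin-down is sin²(θ/2).
θ = 45°, so P = sin²(22.5°) ≈ 0.146.

0.146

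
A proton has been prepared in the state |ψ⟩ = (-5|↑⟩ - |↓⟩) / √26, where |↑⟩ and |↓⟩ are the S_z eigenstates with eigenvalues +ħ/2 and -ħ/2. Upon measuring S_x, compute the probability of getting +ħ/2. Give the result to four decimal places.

|+x⟩ = (|↑⟩ + |↓⟩)/√2, so ⟨+x|ψ⟩ = (-6) / (√2·√26).
P = |-6|² / 52 = 36/52.

0.6923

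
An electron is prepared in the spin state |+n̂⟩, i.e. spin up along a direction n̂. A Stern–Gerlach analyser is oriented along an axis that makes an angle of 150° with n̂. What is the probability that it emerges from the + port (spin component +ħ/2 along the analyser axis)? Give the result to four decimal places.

0.0670

For spin-½, the probability of finding spin-up along an axis at angle θ to the initial spin direction is cos²(θ/2); spin-down is sin²(θ/2).
θ = 150°, so P = cos²(75°) ≈ 0.0670.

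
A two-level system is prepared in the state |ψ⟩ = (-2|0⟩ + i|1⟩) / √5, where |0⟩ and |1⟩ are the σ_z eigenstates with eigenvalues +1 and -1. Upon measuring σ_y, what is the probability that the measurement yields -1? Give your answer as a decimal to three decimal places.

0.900

|-y⟩ = (|0⟩ - i|1⟩)/√2, so ⟨-y|ψ⟩ = (-3) / (√2·√5).
P = |-3|² / 10 = 9/10.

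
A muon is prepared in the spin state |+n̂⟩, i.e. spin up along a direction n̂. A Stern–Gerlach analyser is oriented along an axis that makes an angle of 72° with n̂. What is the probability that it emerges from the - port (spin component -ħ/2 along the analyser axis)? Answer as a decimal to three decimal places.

0.345

For spin-½, the probability of finding spin-up along an axis at angle θ to the initial spin direction is cos²(θ/2); spin-down is sin²(θ/2).
θ = 72°, so P = sin²(36°) ≈ 0.345.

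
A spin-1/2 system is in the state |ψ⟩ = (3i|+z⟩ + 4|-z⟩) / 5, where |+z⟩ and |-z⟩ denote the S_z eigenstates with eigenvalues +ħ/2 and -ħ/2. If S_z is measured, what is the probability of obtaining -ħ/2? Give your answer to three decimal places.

The -ħ/2 outcome corresponds to |-z⟩. Its amplitude in |ψ⟩ is 4/5.
P = |4|² / 25 = 16/25.

0.640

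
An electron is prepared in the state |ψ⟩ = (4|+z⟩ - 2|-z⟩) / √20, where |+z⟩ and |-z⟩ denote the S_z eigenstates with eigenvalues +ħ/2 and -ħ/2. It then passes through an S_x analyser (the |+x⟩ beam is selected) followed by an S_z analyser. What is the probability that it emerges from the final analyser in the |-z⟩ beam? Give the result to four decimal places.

First analyser (S_x): P(|+x⟩) = |⟨+x|ψ⟩|² = 4/40.
After stage 1 the state is |+x⟩; P(|-z⟩) = |⟨-z|+x⟩|² = 1/2.
Joint probability = 4/40 × 1/2 = 0.0500.

0.0500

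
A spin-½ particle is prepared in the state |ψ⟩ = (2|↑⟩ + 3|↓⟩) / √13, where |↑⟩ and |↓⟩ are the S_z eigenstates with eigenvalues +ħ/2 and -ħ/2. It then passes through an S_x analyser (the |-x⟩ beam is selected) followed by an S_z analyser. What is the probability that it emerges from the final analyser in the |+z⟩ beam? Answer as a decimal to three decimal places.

0.019

First analyser (S_x): P(|-x⟩) = |⟨-x|ψ⟩|² = 1/26.
After stage 1 the state is |-x⟩; P(|+z⟩) = |⟨+z|-x⟩|² = 1/2.
Joint probability = 1/26 × 1/2 = 0.019.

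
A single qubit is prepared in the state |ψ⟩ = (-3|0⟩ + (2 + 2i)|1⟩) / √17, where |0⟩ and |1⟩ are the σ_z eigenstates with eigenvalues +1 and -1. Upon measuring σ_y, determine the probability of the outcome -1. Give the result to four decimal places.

|-y⟩ = (|0⟩ - i|1⟩)/√2, so ⟨-y|ψ⟩ = (-5 + 2i) / (√2·√17).
P = |-5 + 2i|² / 34 = 29/34.

0.8529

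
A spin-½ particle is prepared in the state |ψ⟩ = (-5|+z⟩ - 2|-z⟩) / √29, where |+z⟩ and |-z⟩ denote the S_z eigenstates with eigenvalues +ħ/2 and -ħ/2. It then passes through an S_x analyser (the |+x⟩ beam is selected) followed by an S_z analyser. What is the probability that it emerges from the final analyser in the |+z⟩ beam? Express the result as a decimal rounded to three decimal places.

First analyser (S_x): P(|+x⟩) = |⟨+x|ψ⟩|² = 49/58.
After stage 1 the state is |+x⟩; P(|+z⟩) = |⟨+z|+x⟩|² = 1/2.
Joint probability = 49/58 × 1/2 = 0.422.

0.422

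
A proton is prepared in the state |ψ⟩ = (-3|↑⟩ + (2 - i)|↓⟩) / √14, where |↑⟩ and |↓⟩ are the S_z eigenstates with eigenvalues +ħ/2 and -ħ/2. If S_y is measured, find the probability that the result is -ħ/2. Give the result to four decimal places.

|-y⟩ = (|↑⟩ - i|↓⟩)/√2, so ⟨-y|ψ⟩ = (-2 + 2i) / (√2·√14).
P = |-2 + 2i|² / 28 = 8/28.

0.2857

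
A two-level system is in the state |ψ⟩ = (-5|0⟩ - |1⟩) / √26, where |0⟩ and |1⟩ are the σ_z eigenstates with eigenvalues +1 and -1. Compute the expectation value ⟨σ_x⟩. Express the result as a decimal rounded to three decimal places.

0.385

⟨σ_x⟩ = 2 Re(a* b)/(|a|²+|b|²) with a = -5, b = -1.
a* b = 5, so ⟨σ_x⟩ = 10/26.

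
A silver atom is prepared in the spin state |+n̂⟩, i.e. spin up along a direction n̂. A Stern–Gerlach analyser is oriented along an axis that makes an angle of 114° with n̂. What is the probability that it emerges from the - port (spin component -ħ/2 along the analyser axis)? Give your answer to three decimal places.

0.703

For spin-½, the probability of finding spin-up along an axis at angle θ to the initial spin direction is cos²(θ/2); spin-down is sin²(θ/2).
θ = 114°, so P = sin²(57°) ≈ 0.703.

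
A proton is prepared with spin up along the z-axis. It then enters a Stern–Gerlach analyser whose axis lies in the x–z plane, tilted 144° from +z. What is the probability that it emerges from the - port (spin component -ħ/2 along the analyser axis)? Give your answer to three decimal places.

0.905

For spin-½, the probability of finding spin-up along an axis at angle θ to the initial spin direction is cos²(θ/2); spin-down is sin²(θ/2).
θ = 144°, so P = sin²(72°) ≈ 0.905.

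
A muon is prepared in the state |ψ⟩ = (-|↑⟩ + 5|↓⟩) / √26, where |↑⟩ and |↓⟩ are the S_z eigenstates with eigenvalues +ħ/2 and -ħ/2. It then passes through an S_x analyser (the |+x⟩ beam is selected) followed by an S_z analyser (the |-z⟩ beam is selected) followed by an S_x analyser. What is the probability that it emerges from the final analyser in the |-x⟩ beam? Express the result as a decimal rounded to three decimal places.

First analyser (S_x): P(|+x⟩) = |⟨+x|ψ⟩|² = 16/52.
After stage 1 the state is |+x⟩; P(|-z⟩) = |⟨-z|+x⟩|² = 1/2.
After stage 2 the state is |-z⟩; P(|-x⟩) = |⟨-x|-z⟩|² = 1/2.
Joint probability = 16/52 × 1/2 × 1/2 = 0.077.

0.077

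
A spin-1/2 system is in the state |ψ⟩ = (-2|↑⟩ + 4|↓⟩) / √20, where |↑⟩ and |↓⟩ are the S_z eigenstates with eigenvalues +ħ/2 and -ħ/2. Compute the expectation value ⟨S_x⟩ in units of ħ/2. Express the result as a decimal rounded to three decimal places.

⟨σ_x⟩ = 2 Re(a* b)/(|a|²+|b|²) with a = -2, b = 4.
a* b = -8, so ⟨σ_x⟩ = -16/20.
⟨S_x⟩ = (ħ/2)·⟨σ_x⟩.

-0.800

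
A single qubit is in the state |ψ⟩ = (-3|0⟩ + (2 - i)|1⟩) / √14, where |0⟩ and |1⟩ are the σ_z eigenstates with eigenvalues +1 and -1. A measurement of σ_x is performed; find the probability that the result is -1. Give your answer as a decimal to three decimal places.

|-x⟩ = (|0⟩ - |1⟩)/√2, so ⟨-x|ψ⟩ = (-5 + i) / (√2·√14).
P = |-5 + i|² / 28 = 26/28.

0.929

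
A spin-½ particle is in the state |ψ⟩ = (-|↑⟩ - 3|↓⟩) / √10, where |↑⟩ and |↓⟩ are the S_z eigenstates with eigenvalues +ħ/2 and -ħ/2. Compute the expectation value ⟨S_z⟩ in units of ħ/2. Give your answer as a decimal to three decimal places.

-0.800

⟨σ_z⟩ = |a|² - |b|² divided by |a|²+|b|², with a, b the |↑⟩, |↓⟩ amplitudes.
= (1 - 9)/10 = -8/10.
⟨S_z⟩ = (ħ/2)·⟨σ_z⟩.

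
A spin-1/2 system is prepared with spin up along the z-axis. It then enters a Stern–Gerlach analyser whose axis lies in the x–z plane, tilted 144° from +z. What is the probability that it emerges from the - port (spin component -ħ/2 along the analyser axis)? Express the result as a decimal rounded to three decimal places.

0.905

For spin-½, the probability of finding spin-up along an axis at angle θ to the initial spin direction is cos²(θ/2); spin-down is sin²(θ/2).
θ = 144°, so P = sin²(72°) ≈ 0.905.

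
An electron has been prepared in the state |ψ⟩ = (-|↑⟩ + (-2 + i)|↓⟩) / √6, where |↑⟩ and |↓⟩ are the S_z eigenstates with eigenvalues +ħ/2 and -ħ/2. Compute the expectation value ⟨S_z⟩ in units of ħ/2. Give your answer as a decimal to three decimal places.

-0.667

⟨σ_z⟩ = |a|² - |b|² divided by |a|²+|b|², with a, b the |↑⟩, |↓⟩ amplitudes.
= (1 - 5)/6 = -4/6.
⟨S_z⟩ = (ħ/2)·⟨σ_z⟩.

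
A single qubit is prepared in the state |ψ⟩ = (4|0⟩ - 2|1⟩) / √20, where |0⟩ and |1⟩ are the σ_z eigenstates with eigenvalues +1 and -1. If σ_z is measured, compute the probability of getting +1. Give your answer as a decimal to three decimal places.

0.800

The +1 outcome corresponds to |0⟩. Its amplitude in |ψ⟩ is 4/√20.
P = |4|² / 20 = 16/20.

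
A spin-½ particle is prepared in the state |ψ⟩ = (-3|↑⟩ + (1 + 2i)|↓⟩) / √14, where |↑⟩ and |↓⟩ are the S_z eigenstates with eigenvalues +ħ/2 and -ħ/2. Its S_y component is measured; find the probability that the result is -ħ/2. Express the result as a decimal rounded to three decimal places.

0.929

|-y⟩ = (|↑⟩ - i|↓⟩)/√2, so ⟨-y|ψ⟩ = (-5 + i) / (√2·√14).
P = |-5 + i|² / 28 = 26/28.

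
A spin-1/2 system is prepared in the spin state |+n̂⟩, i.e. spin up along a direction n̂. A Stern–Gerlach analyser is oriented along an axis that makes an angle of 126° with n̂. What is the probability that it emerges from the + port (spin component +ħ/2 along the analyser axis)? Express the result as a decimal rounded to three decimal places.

For spin-½, the probability of finding spin-up along an axis at angle θ to the initial spin direction is cos²(θ/2); spin-down is sin²(θ/2).
θ = 126°, so P = cos²(63°) ≈ 0.206.

0.206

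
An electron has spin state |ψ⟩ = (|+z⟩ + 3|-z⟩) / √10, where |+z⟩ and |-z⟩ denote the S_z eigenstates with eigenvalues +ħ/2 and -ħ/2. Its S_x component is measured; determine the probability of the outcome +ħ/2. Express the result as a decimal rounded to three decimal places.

0.800

|+x⟩ = (|+z⟩ + |-z⟩)/√2, so ⟨+x|ψ⟩ = (4) / (√2·√10).
P = |4|² / 20 = 16/20.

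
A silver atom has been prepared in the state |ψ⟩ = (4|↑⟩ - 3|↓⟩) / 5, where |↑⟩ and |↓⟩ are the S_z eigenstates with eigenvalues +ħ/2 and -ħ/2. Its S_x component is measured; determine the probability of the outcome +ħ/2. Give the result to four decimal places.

0.0200

|+x⟩ = (|↑⟩ + |↓⟩)/√2, so ⟨+x|ψ⟩ = (1) / (√2·5).
P = |1|² / 50 = 1/50.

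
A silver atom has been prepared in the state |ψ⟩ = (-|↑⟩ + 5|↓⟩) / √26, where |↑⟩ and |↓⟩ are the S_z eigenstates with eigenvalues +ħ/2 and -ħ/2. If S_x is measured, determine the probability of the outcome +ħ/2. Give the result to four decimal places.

0.3077

|+x⟩ = (|↑⟩ + |↓⟩)/√2, so ⟨+x|ψ⟩ = (4) / (√2·√26).
P = |4|² / 52 = 16/52.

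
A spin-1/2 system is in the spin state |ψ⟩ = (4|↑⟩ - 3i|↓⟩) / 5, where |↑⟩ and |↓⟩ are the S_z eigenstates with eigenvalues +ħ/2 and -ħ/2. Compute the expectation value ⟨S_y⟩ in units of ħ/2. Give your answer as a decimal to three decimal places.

⟨σ_y⟩ = 2 Im(a* b)/(|a|²+|b|²) with a = 4, b = -3i.
a* b = -12i, so ⟨σ_y⟩ = -24/25.
⟨S_y⟩ = (ħ/2)·⟨σ_y⟩.

-0.960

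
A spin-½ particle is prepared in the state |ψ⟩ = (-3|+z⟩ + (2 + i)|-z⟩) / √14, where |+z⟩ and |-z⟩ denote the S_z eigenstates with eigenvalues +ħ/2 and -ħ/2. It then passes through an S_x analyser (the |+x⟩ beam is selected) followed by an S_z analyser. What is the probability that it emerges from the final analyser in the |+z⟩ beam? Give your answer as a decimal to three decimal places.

0.036

First analyser (S_x): P(|+x⟩) = |⟨+x|ψ⟩|² = 2/28.
After stage 1 the state is |+x⟩; P(|+z⟩) = |⟨+z|+x⟩|² = 1/2.
Joint probability = 2/28 × 1/2 = 0.036.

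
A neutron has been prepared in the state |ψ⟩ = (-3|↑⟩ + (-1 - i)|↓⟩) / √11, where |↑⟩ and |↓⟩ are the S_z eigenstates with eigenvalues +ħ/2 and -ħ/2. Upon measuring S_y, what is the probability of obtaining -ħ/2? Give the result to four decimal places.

0.2273

|-y⟩ = (|↑⟩ - i|↓⟩)/√2, so ⟨-y|ψ⟩ = (-2 - i) / (√2·√11).
P = |-2 - i|² / 22 = 5/22.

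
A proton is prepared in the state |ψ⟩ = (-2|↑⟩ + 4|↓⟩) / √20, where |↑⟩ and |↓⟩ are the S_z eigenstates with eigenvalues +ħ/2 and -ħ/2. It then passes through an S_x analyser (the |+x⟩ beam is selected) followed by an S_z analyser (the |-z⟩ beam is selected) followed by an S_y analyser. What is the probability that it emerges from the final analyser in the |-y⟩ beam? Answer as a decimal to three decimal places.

First analyser (S_x): P(|+x⟩) = |⟨+x|ψ⟩|² = 4/40.
After stage 1 the state is |+x⟩; P(|-z⟩) = |⟨-z|+x⟩|² = 1/2.
After stage 2 the state is |-z⟩; P(|-y⟩) = |⟨-y|-z⟩|² = 1/2.
Joint probability = 4/40 × 1/2 × 1/2 = 0.025.

0.025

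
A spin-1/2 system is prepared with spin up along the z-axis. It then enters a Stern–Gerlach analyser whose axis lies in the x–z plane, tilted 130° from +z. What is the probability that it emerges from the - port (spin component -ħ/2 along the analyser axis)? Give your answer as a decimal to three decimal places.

For spin-½, the probability of finding spin-up along an axis at angle θ to the initial spin direction is cos²(θ/2); spin-down is sin²(θ/2).
θ = 130°, so P = sin²(65°) ≈ 0.821.

0.821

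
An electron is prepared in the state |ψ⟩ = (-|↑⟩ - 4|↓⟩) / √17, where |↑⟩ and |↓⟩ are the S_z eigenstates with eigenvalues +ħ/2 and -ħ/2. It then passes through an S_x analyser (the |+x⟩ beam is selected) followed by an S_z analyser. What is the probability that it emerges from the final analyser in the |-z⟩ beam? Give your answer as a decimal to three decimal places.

0.368

First analyser (S_x): P(|+x⟩) = |⟨+x|ψ⟩|² = 25/34.
After stage 1 the state is |+x⟩; P(|-z⟩) = |⟨-z|+x⟩|² = 1/2.
Joint probability = 25/34 × 1/2 = 0.368.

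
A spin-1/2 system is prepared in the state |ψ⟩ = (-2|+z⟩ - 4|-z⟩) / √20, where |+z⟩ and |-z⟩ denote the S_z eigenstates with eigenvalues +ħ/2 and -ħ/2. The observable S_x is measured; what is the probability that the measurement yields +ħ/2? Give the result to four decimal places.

|+x⟩ = (|+z⟩ + |-z⟩)/√2, so ⟨+x|ψ⟩ = (-6) / (√2·√20).
P = |-6|² / 40 = 36/40.

0.9000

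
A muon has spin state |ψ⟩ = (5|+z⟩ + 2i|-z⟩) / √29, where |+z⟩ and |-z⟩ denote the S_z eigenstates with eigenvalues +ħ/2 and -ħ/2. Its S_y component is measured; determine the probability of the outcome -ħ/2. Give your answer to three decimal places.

0.155

|-y⟩ = (|+z⟩ - i|-z⟩)/√2, so ⟨-y|ψ⟩ = (3) / (√2·√29).
P = |3|² / 58 = 9/58.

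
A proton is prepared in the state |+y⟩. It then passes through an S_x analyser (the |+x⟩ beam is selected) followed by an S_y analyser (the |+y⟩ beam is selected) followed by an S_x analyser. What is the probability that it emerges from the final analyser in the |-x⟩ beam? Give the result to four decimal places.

0.1250

First analyser (S_x): from |+y⟩, P(|+x⟩) = 1/2.
After stage 1 the state is |+x⟩; P(|+y⟩) = |⟨+y|+x⟩|² = 1/2.
After stage 2 the state is |+y⟩; P(|-x⟩) = |⟨-x|+y⟩|² = 1/2.
Joint probability = 1/2 × 1/2 × 1/2 = 0.1250.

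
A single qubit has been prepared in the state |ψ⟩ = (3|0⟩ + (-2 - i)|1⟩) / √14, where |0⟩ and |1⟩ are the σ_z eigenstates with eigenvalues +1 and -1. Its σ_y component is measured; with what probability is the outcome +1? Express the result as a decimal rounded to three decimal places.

|+y⟩ = (|0⟩ + i|1⟩)/√2, so ⟨+y|ψ⟩ = (2 + 2i) / (√2·√14).
P = |2 + 2i|² / 28 = 8/28.

0.286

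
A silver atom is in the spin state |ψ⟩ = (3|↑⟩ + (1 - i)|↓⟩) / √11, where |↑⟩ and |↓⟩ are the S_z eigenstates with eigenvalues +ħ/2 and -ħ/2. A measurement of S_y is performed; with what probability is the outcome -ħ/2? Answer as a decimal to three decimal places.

0.773

|-y⟩ = (|↑⟩ - i|↓⟩)/√2, so ⟨-y|ψ⟩ = (4 + i) / (√2·√11).
P = |4 + i|² / 22 = 17/22.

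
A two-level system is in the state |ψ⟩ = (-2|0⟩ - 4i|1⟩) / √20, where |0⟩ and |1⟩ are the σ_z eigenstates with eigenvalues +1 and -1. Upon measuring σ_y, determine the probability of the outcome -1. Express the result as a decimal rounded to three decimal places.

0.100

|-y⟩ = (|0⟩ - i|1⟩)/√2, so ⟨-y|ψ⟩ = (2) / (√2·√20).
P = |2|² / 40 = 4/40.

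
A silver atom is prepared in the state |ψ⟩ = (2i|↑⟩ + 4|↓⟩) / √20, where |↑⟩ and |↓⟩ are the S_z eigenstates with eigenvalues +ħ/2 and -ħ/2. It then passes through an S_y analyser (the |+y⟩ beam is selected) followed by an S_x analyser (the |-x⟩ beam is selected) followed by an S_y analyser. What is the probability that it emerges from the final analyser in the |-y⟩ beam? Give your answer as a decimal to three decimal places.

First analyser (S_y): P(|+y⟩) = |⟨+y|ψ⟩|² = 4/40.
After stage 1 the state is |+y⟩; P(|-x⟩) = |⟨-x|+y⟩|² = 1/2.
After stage 2 the state is |-x⟩; P(|-y⟩) = |⟨-y|-x⟩|² = 1/2.
Joint probability = 4/40 × 1/2 × 1/2 = 0.025.

0.025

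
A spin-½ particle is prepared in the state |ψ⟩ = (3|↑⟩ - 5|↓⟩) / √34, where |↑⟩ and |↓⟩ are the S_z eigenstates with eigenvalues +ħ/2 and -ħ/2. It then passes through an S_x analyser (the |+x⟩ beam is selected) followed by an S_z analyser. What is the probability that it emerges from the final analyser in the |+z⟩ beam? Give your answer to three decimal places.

First analyser (S_x): P(|+x⟩) = |⟨+x|ψ⟩|² = 4/68.
After stage 1 the state is |+x⟩; P(|+z⟩) = |⟨+z|+x⟩|² = 1/2.
Joint probability = 4/68 × 1/2 = 0.029.

0.029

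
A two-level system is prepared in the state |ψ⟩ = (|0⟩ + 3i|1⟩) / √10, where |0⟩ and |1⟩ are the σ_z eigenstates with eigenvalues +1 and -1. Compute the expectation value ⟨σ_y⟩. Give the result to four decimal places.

0.6000

⟨σ_y⟩ = 2 Im(a* b)/(|a|²+|b|²) with a = 1, b = 3i.
a* b = 3i, so ⟨σ_y⟩ = 6/10.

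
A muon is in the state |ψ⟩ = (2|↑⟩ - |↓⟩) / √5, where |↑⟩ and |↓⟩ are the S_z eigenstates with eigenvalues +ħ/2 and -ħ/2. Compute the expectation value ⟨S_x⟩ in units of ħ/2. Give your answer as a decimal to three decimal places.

⟨σ_x⟩ = 2 Re(a* b)/(|a|²+|b|²) with a = 2, b = -1.
a* b = -2, so ⟨σ_x⟩ = -4/5.
⟨S_x⟩ = (ħ/2)·⟨σ_x⟩.

-0.800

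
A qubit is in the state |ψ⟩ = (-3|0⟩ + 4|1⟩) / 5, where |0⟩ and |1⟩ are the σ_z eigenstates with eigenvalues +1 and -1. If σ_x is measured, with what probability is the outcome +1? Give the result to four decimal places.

0.0200

|+x⟩ = (|0⟩ + |1⟩)/√2, so ⟨+x|ψ⟩ = (1) / (√2·5).
P = |1|² / 50 = 1/50.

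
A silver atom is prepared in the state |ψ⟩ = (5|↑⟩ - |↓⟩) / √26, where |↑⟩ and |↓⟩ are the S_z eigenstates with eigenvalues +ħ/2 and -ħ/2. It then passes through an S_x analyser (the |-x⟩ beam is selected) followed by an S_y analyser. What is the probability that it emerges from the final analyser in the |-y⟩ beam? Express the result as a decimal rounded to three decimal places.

First analyser (S_x): P(|-x⟩) = |⟨-x|ψ⟩|² = 36/52.
After stage 1 the state is |-x⟩; P(|-y⟩) = |⟨-y|-x⟩|² = 1/2.
Joint probability = 36/52 × 1/2 = 0.346.

0.346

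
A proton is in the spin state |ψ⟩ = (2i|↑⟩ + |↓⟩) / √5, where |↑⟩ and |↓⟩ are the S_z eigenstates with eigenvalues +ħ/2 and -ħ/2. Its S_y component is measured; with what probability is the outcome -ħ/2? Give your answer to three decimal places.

0.900

|-y⟩ = (|↑⟩ - i|↓⟩)/√2, so ⟨-y|ψ⟩ = (3i) / (√2·√5).
P = |3i|² / 10 = 9/10.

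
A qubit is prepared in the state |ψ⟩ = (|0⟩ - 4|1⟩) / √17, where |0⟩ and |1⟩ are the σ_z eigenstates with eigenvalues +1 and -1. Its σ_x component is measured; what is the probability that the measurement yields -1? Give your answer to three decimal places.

|-x⟩ = (|0⟩ - |1⟩)/√2, so ⟨-x|ψ⟩ = (5) / (√2·√17).
P = |5|² / 34 = 25/34.

0.735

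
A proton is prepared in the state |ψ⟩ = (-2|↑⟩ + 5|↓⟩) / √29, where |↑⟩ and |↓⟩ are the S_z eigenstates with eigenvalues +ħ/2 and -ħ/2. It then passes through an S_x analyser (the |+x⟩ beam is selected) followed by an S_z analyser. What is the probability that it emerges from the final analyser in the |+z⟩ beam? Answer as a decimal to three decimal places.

0.078

First analyser (S_x): P(|+x⟩) = |⟨+x|ψ⟩|² = 9/58.
After stage 1 the state is |+x⟩; P(|+z⟩) = |⟨+z|+x⟩|² = 1/2.
Joint probability = 9/58 × 1/2 = 0.078.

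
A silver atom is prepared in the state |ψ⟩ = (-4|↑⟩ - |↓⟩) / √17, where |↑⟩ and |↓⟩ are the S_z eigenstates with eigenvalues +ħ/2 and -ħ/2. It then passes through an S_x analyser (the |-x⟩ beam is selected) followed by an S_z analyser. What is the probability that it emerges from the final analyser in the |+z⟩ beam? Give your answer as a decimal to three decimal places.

First analyser (S_x): P(|-x⟩) = |⟨-x|ψ⟩|² = 9/34.
After stage 1 the state is |-x⟩; P(|+z⟩) = |⟨+z|-x⟩|² = 1/2.
Joint probability = 9/34 × 1/2 = 0.132.

0.132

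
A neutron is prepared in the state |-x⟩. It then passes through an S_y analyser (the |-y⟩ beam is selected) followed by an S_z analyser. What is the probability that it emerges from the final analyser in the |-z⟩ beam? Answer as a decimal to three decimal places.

First analyser (S_y): from |-x⟩, P(|-y⟩) = 1/2.
After stage 1 the state is |-y⟩; P(|-z⟩) = |⟨-z|-y⟩|² = 1/2.
Joint probability = 1/2 × 1/2 = 0.250.

0.250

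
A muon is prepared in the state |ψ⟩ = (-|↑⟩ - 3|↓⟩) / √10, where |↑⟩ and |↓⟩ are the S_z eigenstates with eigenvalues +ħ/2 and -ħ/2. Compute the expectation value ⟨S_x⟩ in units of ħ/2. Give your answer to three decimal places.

⟨σ_x⟩ = 2 Re(a* b)/(|a|²+|b|²) with a = -1, b = -3.
a* b = 3, so ⟨σ_x⟩ = 6/10.
⟨S_x⟩ = (ħ/2)·⟨σ_x⟩.

0.600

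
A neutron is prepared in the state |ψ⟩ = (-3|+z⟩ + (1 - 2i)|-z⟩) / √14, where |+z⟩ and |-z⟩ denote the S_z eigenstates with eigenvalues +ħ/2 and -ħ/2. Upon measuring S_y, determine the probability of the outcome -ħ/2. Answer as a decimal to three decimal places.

|-y⟩ = (|+z⟩ - i|-z⟩)/√2, so ⟨-y|ψ⟩ = (-1 + i) / (√2·√14).
P = |-1 + i|² / 28 = 2/28.

0.071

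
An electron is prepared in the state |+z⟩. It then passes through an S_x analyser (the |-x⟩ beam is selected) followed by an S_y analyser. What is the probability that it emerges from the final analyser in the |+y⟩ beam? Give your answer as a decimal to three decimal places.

0.250

First analyser (S_x): from |+z⟩, P(|-x⟩) = 1/2.
After stage 1 the state is |-x⟩; P(|+y⟩) = |⟨+y|-x⟩|² = 1/2.
Joint probability = 1/2 × 1/2 = 0.250.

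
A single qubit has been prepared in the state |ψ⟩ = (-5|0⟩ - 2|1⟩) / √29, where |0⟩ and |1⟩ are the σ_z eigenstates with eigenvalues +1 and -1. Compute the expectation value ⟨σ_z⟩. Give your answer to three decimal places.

0.724

⟨σ_z⟩ = |a|² - |b|² divided by |a|²+|b|², with a, b the |0⟩, |1⟩ amplitudes.
= (25 - 4)/29 = 21/29.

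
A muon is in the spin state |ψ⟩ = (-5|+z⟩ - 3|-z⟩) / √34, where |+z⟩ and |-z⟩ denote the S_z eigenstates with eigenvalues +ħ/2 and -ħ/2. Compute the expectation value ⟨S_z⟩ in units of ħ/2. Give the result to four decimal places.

⟨σ_z⟩ = |a|² - |b|² divided by |a|²+|b|², with a, b the |+z⟩, |-z⟩ amplitudes.
= (25 - 9)/34 = 16/34.
⟨S_z⟩ = (ħ/2)·⟨σ_z⟩.

0.4706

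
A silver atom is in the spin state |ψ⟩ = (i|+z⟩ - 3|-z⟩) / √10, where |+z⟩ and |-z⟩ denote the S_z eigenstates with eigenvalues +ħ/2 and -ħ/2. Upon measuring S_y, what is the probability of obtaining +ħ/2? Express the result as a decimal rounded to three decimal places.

0.800

|+y⟩ = (|+z⟩ + i|-z⟩)/√2, so ⟨+y|ψ⟩ = (4i) / (√2·√10).
P = |4i|² / 20 = 16/20.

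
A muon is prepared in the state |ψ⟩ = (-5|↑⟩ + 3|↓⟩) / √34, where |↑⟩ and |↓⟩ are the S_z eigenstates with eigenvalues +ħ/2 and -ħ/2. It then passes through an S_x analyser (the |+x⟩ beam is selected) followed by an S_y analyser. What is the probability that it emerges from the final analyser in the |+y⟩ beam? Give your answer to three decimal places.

First analyser (S_x): P(|+x⟩) = |⟨+x|ψ⟩|² = 4/68.
After stage 1 the state is |+x⟩; P(|+y⟩) = |⟨+y|+x⟩|² = 1/2.
Joint probability = 4/68 × 1/2 = 0.029.

0.029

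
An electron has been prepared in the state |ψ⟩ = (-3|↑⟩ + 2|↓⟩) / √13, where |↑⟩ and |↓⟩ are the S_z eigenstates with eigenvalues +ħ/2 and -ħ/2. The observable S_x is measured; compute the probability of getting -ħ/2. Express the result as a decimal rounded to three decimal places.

|-x⟩ = (|↑⟩ - |↓⟩)/√2, so ⟨-x|ψ⟩ = (-5) / (√2·√13).
P = |-5|² / 26 = 25/26.

0.962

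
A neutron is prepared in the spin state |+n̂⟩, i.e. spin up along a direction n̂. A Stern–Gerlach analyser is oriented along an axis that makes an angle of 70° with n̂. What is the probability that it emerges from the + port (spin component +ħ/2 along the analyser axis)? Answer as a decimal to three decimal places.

0.671

For spin-½, the probability of finding spin-up along an axis at angle θ to the initial spin direction is cos²(θ/2); spin-down is sin²(θ/2).
θ = 70°, so P = cos²(35°) ≈ 0.671.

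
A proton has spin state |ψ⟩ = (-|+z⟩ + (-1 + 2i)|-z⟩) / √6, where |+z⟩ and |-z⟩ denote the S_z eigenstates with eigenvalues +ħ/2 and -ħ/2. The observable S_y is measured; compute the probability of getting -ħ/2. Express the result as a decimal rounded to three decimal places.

|-y⟩ = (|+z⟩ - i|-z⟩)/√2, so ⟨-y|ψ⟩ = (-3 - i) / (√2·√6).
P = |-3 - i|² / 12 = 10/12.

0.833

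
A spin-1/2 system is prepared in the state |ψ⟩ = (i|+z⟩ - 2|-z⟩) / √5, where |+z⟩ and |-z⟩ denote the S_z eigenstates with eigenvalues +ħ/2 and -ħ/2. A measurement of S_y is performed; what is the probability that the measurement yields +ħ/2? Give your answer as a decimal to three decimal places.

|+y⟩ = (|+z⟩ + i|-z⟩)/√2, so ⟨+y|ψ⟩ = (3i) / (√2·√5).
P = |3i|² / 10 = 9/10.

0.900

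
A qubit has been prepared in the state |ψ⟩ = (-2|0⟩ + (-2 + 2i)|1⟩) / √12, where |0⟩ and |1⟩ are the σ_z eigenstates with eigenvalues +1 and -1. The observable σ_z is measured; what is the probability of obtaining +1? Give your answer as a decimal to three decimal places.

The +1 outcome corresponds to |0⟩. Its amplitude in |ψ⟩ is -2/√12.
P = |-2|² / 12 = 4/12.

0.333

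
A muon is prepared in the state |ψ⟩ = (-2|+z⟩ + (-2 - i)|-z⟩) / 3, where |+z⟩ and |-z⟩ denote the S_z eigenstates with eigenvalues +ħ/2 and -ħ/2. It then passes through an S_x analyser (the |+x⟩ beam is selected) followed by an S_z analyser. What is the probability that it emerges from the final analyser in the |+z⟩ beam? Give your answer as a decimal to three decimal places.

First analyser (S_x): P(|+x⟩) = |⟨+x|ψ⟩|² = 17/18.
After stage 1 the state is |+x⟩; P(|+z⟩) = |⟨+z|+x⟩|² = 1/2.
Joint probability = 17/18 × 1/2 = 0.472.

0.472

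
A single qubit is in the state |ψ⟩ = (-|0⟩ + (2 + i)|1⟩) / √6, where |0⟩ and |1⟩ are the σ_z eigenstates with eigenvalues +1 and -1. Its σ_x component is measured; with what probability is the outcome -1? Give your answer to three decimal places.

|-x⟩ = (|0⟩ - |1⟩)/√2, so ⟨-x|ψ⟩ = (-3 - i) / (√2·√6).
P = |-3 - i|² / 12 = 10/12.

0.833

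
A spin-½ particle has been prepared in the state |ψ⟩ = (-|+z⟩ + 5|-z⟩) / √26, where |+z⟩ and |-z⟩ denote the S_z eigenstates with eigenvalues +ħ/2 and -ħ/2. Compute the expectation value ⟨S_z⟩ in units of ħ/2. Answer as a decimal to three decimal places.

⟨σ_z⟩ = |a|² - |b|² divided by |a|²+|b|², with a, b the |+z⟩, |-z⟩ amplitudes.
= (1 - 25)/26 = -24/26.
⟨S_z⟩ = (ħ/2)·⟨σ_z⟩.

-0.923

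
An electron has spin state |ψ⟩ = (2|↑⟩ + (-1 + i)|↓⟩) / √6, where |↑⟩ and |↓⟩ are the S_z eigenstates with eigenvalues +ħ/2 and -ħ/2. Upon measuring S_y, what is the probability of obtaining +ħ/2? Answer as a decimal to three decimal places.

|+y⟩ = (|↑⟩ + i|↓⟩)/√2, so ⟨+y|ψ⟩ = (3 + i) / (√2·√6).
P = |3 + i|² / 12 = 10/12.

0.833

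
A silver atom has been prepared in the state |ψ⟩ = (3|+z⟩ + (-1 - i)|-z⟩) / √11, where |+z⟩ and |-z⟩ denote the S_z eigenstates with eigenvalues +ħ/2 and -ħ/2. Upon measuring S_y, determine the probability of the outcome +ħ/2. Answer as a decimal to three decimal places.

|+y⟩ = (|+z⟩ + i|-z⟩)/√2, so ⟨+y|ψ⟩ = (2 + i) / (√2·√11).
P = |2 + i|² / 22 = 5/22.

0.227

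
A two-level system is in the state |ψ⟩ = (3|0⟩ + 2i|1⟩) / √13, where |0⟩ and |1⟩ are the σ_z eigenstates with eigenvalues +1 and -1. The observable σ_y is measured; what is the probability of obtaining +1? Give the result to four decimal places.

0.9615

|+y⟩ = (|0⟩ + i|1⟩)/√2, so ⟨+y|ψ⟩ = (5) / (√2·√13).
P = |5|² / 26 = 25/26.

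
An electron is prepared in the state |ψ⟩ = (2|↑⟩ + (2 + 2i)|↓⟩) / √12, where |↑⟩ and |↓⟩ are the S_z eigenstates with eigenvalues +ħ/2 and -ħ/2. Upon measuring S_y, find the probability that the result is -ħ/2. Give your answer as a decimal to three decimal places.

|-y⟩ = (|↑⟩ - i|↓⟩)/√2, so ⟨-y|ψ⟩ = (2i) / (√2·√12).
P = |2i|² / 24 = 4/24.

0.167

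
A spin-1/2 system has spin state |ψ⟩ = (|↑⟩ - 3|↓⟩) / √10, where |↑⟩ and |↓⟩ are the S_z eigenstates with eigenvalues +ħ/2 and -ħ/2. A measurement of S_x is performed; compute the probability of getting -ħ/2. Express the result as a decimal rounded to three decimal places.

0.800

|-x⟩ = (|↑⟩ - |↓⟩)/√2, so ⟨-x|ψ⟩ = (4) / (√2·√10).
P = |4|² / 20 = 16/20.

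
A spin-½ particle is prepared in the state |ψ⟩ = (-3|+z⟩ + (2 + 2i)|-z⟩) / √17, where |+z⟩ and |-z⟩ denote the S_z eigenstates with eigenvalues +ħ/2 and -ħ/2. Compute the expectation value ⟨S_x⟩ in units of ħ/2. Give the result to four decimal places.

⟨σ_x⟩ = 2 Re(a* b)/(|a|²+|b|²) with a = -3, b = (2 + 2i).
a* b = (-6 - 6i), so ⟨σ_x⟩ = -12/17.
⟨S_x⟩ = (ħ/2)·⟨σ_x⟩.

-0.7059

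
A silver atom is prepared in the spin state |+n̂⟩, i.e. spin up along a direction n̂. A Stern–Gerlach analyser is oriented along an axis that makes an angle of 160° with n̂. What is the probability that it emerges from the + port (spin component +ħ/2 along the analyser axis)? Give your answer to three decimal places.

For spin-½, the probability of finding spin-up along an axis at angle θ to the initial spin direction is cos²(θ/2); spin-down is sin²(θ/2).
θ = 160°, so P = cos²(80°) ≈ 0.030.

0.030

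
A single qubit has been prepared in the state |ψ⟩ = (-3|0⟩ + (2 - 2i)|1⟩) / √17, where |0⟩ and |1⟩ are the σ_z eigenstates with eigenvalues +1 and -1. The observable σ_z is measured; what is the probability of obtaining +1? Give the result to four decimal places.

0.5294

The +1 outcome corresponds to |0⟩. Its amplitude in |ψ⟩ is -3/√17.
P = |-3|² / 17 = 9/17.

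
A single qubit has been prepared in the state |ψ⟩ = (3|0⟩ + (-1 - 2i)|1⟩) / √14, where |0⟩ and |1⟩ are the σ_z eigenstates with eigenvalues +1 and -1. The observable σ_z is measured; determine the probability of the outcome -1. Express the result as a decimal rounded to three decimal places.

The -1 outcome corresponds to |1⟩. Its amplitude in |ψ⟩ is (-1 - 2i)/√14.
P = |-1 - 2i|² / 14 = 5/14.

0.357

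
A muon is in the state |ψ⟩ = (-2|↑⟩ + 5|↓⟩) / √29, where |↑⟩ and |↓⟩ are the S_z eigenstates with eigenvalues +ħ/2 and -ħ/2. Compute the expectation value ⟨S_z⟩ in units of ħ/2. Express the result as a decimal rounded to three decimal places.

-0.724

⟨σ_z⟩ = |a|² - |b|² divided by |a|²+|b|², with a, b the |↑⟩, |↓⟩ amplitudes.
= (4 - 25)/29 = -21/29.
⟨S_z⟩ = (ħ/2)·⟨σ_z⟩.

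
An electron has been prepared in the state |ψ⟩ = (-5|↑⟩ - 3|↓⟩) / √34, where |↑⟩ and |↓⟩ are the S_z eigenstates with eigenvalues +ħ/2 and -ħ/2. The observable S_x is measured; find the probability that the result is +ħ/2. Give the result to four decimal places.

0.9412

|+x⟩ = (|↑⟩ + |↓⟩)/√2, so ⟨+x|ψ⟩ = (-8) / (√2·√34).
P = |-8|² / 68 = 64/68.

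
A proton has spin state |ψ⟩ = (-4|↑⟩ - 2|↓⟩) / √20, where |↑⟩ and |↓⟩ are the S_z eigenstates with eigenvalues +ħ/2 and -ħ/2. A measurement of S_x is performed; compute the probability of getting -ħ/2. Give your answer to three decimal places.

0.100

|-x⟩ = (|↑⟩ - |↓⟩)/√2, so ⟨-x|ψ⟩ = (-2) / (√2·√20).
P = |-2|² / 40 = 4/40.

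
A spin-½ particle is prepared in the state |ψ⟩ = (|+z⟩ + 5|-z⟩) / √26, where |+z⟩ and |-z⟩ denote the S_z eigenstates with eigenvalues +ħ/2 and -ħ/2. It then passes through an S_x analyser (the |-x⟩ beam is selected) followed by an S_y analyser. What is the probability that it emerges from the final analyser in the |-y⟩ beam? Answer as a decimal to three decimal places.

First analyser (S_x): P(|-x⟩) = |⟨-x|ψ⟩|² = 16/52.
After stage 1 the state is |-x⟩; P(|-y⟩) = |⟨-y|-x⟩|² = 1/2.
Joint probability = 16/52 × 1/2 = 0.154.

0.154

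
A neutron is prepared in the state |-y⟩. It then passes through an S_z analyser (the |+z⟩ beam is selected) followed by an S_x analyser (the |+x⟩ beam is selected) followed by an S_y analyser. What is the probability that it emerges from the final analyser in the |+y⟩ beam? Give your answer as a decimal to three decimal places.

0.125

First analyser (S_z): from |-y⟩, P(|+z⟩) = 1/2.
After stage 1 the state is |+z⟩; P(|+x⟩) = |⟨+x|+z⟩|² = 1/2.
After stage 2 the state is |+x⟩; P(|+y⟩) = |⟨+y|+x⟩|² = 1/2.
Joint probability = 1/2 × 1/2 × 1/2 = 0.125.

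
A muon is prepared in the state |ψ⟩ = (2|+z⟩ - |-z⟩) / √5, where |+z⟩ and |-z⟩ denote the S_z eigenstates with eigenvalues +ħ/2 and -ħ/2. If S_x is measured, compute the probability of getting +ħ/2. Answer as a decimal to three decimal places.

0.100

|+x⟩ = (|+z⟩ + |-z⟩)/√2, so ⟨+x|ψ⟩ = (1) / (√2·√5).
P = |1|² / 10 = 1/10.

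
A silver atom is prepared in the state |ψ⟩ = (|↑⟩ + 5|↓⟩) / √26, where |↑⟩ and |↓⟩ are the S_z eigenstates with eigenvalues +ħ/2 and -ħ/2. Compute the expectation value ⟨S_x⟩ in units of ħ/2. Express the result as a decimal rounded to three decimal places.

⟨σ_x⟩ = 2 Re(a* b)/(|a|²+|b|²) with a = 1, b = 5.
a* b = 5, so ⟨σ_x⟩ = 10/26.
⟨S_x⟩ = (ħ/2)·⟨σ_x⟩.

0.385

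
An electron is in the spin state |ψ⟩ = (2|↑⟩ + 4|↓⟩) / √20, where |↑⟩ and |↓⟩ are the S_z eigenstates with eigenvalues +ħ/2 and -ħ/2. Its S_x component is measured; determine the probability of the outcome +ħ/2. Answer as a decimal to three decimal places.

0.900

|+x⟩ = (|↑⟩ + |↓⟩)/√2, so ⟨+x|ψ⟩ = (6) / (√2·√20).
P = |6|² / 40 = 36/40.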